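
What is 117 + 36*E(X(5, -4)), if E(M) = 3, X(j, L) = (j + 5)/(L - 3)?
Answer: 225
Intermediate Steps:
X(j, L) = (5 + j)/(-3 + L)
117 + 36*E(X(5, -4)) = 117 + 36*3 = 117 + 108 = 225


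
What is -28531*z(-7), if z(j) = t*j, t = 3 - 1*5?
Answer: -399434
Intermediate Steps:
t = -2 (t = 3 - 5 = -2)
z(j) = -2*j
-28531*z(-7) = -(-57062)*(-7) = -28531*14 = -399434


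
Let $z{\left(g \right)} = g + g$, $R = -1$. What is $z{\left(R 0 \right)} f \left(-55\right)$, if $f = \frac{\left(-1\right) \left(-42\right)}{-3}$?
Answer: $0$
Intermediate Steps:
$z{\left(g \right)} = 2 g$
$f = -14$ ($f = 42 \left(- \frac{1}{3}\right) = -14$)
$z{\left(R 0 \right)} f \left(-55\right) = 2 \left(\left(-1\right) 0\right) \left(-14\right) \left(-55\right) = 2 \cdot 0 \left(-14\right) \left(-55\right) = 0 \left(-14\right) \left(-55\right) = 0 \left(-55\right) = 0$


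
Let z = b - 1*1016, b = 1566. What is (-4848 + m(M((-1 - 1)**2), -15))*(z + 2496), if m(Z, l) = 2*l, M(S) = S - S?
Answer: -14858388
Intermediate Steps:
M(S) = 0
z = 550 (z = 1566 - 1*1016 = 1566 - 1016 = 550)
(-4848 + m(M((-1 - 1)**2), -15))*(z + 2496) = (-4848 + 2*(-15))*(550 + 2496) = (-4848 - 30)*3046 = -4878*3046 = -14858388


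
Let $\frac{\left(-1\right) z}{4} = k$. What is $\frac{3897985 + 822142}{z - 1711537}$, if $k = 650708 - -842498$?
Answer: $- \frac{4720127}{7684361} \approx -0.61425$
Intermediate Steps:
$k = 1493206$ ($k = 650708 + 842498 = 1493206$)
$z = -5972824$ ($z = \left(-4\right) 1493206 = -5972824$)
$\frac{3897985 + 822142}{z - 1711537} = \frac{3897985 + 822142}{-5972824 - 1711537} = \frac{4720127}{-7684361} = 4720127 \left(- \frac{1}{7684361}\right) = - \frac{4720127}{7684361}$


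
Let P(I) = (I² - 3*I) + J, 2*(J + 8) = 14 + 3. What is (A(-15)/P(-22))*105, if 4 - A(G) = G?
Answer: 1330/367 ≈ 3.6240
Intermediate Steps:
J = ½ (J = -8 + (14 + 3)/2 = -8 + (½)*17 = -8 + 17/2 = ½ ≈ 0.50000)
A(G) = 4 - G
P(I) = ½ + I² - 3*I (P(I) = (I² - 3*I) + ½ = ½ + I² - 3*I)
(A(-15)/P(-22))*105 = ((4 - 1*(-15))/(½ + (-22)² - 3*(-22)))*105 = ((4 + 15)/(½ + 484 + 66))*105 = (19/(1101/2))*105 = (19*(2/1101))*105 = (38/1101)*105 = 1330/367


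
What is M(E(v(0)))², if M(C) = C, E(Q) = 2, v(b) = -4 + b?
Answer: 4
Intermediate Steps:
M(E(v(0)))² = 2² = 4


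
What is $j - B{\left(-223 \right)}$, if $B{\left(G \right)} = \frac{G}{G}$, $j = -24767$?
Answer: $-24768$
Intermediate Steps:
$B{\left(G \right)} = 1$
$j - B{\left(-223 \right)} = -24767 - 1 = -24768$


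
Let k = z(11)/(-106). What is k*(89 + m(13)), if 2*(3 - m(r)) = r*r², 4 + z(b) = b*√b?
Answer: -2013/53 + 22143*√11/212 ≈ 308.43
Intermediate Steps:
z(b) = -4 + b^(3/2) (z(b) = -4 + b*√b = -4 + b^(3/2))
m(r) = 3 - r³/2 (m(r) = 3 - r*r²/2 = 3 - r³/2)
k = 2/53 - 11*√11/106 (k = (-4 + 11^(3/2))/(-106) = (-4 + 11*√11)*(-1/106) = 2/53 - 11*√11/106 ≈ -0.30644)
k*(89 + m(13)) = (2/53 - 11*√11/106)*(89 + (3 - ½*13³)) = (2/53 - 11*√11/106)*(89 + (3 - ½*2197)) = (2/53 - 11*√11/106)*(89 + (3 - 2197/2)) = (2/53 - 11*√11/106)*(89 - 2191/2) = (2/53 - 11*√11/106)*(-2013/2) = -2013/53 + 22143*√11/212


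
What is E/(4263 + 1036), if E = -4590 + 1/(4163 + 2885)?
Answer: -32350319/37347352 ≈ -0.86620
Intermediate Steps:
E = -32350319/7048 (E = -4590 + 1/7048 = -32350319/7048 ≈ -4590.0)
E/(4263 + 1036) = -32350319/(7048*(4263 + 1036)) = -32350319/7048/5299 = -32350319/7048*1/5299 = -32350319/37347352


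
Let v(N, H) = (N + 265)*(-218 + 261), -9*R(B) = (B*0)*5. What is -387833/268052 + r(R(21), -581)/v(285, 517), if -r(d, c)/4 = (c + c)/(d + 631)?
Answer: -2893222064127/2000090101900 ≈ -1.4465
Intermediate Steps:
R(B) = 0 (R(B) = -B*0*5/9 = -0*5 = -1/9*0 = 0)
r(d, c) = -8*c/(631 + d) (r(d, c) = -4*(c + c)/(d + 631) = -4*2*c/(631 + d) = -8*c/(631 + d))
v(N, H) = 11395 + 43*N (v(N, H) = (265 + N)*43 = 11395 + 43*N)
-387833/268052 + r(R(21), -581)/v(285, 517) = -387833/268052 + (-8*(-581)/(631 + 0))/(11395 + 43*285) = -387833*1/268052 + (-8*(-581)/631)/(11395 + 12255) = -387833/268052 - 8*(-581)*1/631/23650 = -387833/268052 + (4648/631)*(1/23650) = -387833/268052 + 2324/7461575 = -2893222064127/2000090101900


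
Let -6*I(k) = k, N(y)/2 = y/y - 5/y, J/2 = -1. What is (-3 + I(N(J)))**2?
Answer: 625/36 ≈ 17.361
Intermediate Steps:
J = -2 (J = 2*(-1) = -2)
N(y) = 2 - 10/y (N(y) = 2*(y/y - 5/y) = 2*(1 - 5/y) = 2 - 10/y)
I(k) = -k/6
(-3 + I(N(J)))**2 = (-3 - (2 - 10/(-2))/6)**2 = (-3 - (2 - 10*(-1/2))/6)**2 = (-3 - (2 + 5)/6)**2 = (-3 - 1/6*7)**2 = (-3 - 7/6)**2 = (-25/6)**2 = 625/36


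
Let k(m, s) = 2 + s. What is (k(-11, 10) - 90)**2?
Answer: 6084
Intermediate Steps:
(k(-11, 10) - 90)**2 = ((2 + 10) - 90)**2 = (12 - 90)**2 = (-78)**2 = 6084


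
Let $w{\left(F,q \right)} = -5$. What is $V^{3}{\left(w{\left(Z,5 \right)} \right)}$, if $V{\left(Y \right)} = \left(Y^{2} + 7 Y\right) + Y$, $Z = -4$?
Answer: $-3375$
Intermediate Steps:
$V{\left(Y \right)} = Y^{2} + 8 Y$
$V^{3}{\left(w{\left(Z,5 \right)} \right)} = \left(- 5 \left(8 - 5\right)\right)^{3} = \left(\left(-5\right) 3\right)^{3} = \left(-15\right)^{3} = -3375$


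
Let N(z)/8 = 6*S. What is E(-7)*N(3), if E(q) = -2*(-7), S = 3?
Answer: 2016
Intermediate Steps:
N(z) = 144 (N(z) = 8*(6*3) = 8*18 = 144)
E(q) = 14
E(-7)*N(3) = 14*144 = 2016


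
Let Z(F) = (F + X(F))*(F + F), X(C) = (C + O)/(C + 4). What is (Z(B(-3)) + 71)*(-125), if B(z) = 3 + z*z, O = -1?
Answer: -93875/2 ≈ -46938.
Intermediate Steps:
B(z) = 3 + z²
X(C) = (-1 + C)/(4 + C) (X(C) = (C - 1)/(C + 4) = (-1 + C)/(4 + C))
Z(F) = 2*F*(F + (-1 + F)/(4 + F)) (Z(F) = (F + (-1 + F)/(4 + F))*(F + F) = (F + (-1 + F)/(4 + F))*(2*F) = 2*F*(F + (-1 + F)/(4 + F)))
(Z(B(-3)) + 71)*(-125) = (2*(3 + (-3)²)*(-1 + (3 + (-3)²) + (3 + (-3)²)*(4 + (3 + (-3)²)))/(4 + (3 + (-3)²)) + 71)*(-125) = (2*(3 + 9)*(-1 + (3 + 9) + (3 + 9)*(4 + (3 + 9)))/(4 + (3 + 9)) + 71)*(-125) = (2*12*(-1 + 12 + 12*(4 + 12))/(4 + 12) + 71)*(-125) = (2*12*(-1 + 12 + 12*16)/16 + 71)*(-125) = (2*12*(1/16)*(-1 + 12 + 192) + 71)*(-125) = (2*12*(1/16)*203 + 71)*(-125) = (609/2 + 71)*(-125) = (751/2)*(-125) = -93875/2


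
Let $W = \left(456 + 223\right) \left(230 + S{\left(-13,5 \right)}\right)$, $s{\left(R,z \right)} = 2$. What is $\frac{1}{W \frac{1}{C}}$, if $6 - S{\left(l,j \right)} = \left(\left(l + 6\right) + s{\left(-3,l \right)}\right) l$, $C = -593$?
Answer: $- \frac{593}{116109} \approx -0.0051073$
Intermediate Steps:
$S{\left(l,j \right)} = 6 - l \left(8 + l\right)$ ($S{\left(l,j \right)} = 6 - \left(\left(l + 6\right) + 2\right) l = 6 - \left(\left(6 + l\right) + 2\right) l = 6 - \left(8 + l\right) l = 6 - l \left(8 + l\right)$)
$W = 116109$ ($W = \left(456 + 223\right) \left(230 - 59\right) = 679 \left(230 + \left(6 - 169 + 104\right)\right) = 679 \left(230 - 59\right) = 679 \cdot 171 = 116109$)
$\frac{1}{W \frac{1}{C}} = \frac{1}{116109 \frac{1}{-593}} = \frac{1}{116109 \left(- \frac{1}{593}\right)} = \frac{1}{- \frac{116109}{593}} = - \frac{593}{116109}$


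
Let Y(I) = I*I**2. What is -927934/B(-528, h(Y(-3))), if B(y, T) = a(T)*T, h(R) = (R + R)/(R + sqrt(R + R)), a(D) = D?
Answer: -11599175/54 + 463967*I*sqrt(6)/9 ≈ -2.148e+5 + 1.2628e+5*I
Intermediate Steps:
Y(I) = I**3
h(R) = 2*R/(R + sqrt(2)*sqrt(R)) (h(R) = (2*R)/(R + sqrt(2*R)) = (2*R)/(R + sqrt(2)*sqrt(R)) = 2*R/(R + sqrt(2)*sqrt(R)))
B(y, T) = T**2 (B(y, T) = T*T = T**2)
-927934/B(-528, h(Y(-3))) = -927934*((-3)**3 + sqrt(2)*sqrt((-3)**3))**2/2916 = -927934*(-27 + sqrt(2)*sqrt(-27))**2/2916 = -927934*(-27 + sqrt(2)*(3*I*sqrt(3)))**2/2916 = -927934*(-27 + 3*I*sqrt(6))**2/2916 = -463967*(-27 + 3*I*sqrt(6))**2/1458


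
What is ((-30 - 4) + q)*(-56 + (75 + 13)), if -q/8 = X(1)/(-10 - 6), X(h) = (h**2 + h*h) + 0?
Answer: -1056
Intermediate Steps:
X(h) = 2*h**2 (X(h) = (h**2 + h**2) + 0 = 2*h**2 + 0 = 2*h**2)
q = 1 (q = -8*2*1**2/(-10 - 6) = -8*2*1/(-16) = -16*(-1)/16 = -8*(-1/8) = 1)
((-30 - 4) + q)*(-56 + (75 + 13)) = ((-30 - 4) + 1)*(-56 + (75 + 13)) = (-34 + 1)*(-56 + 88) = -33*32 = -1056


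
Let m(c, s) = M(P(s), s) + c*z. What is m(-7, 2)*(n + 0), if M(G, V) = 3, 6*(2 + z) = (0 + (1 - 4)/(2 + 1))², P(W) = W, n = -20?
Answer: -950/3 ≈ -316.67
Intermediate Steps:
z = -11/6 (z = -2 + (0 + (1 - 4)/(2 + 1))²/6 = -2 + (0 - 3/3)²/6 = -2 + (0 - 3*⅓)²/6 = -2 + (0 - 1)²/6 = -2 + (⅙)*(-1)² = -2 + (⅙)*1 = -2 + ⅙ = -11/6 ≈ -1.8333)
m(c, s) = 3 - 11*c/6 (m(c, s) = 3 + c*(-11/6) = 3 - 11*c/6)
m(-7, 2)*(n + 0) = (3 - 11/6*(-7))*(-20 + 0) = (3 + 77/6)*(-20) = (95/6)*(-20) = -950/3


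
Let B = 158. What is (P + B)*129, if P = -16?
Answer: 18318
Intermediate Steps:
(P + B)*129 = (-16 + 158)*129 = 142*129 = 18318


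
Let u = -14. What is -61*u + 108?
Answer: 962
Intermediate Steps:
-61*u + 108 = -61*(-14) + 108 = 854 + 108 = 962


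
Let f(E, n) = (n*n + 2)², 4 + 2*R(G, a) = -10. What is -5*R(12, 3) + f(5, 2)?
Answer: 71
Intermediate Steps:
R(G, a) = -7 (R(G, a) = -2 + (½)*(-10) = -2 - 5 = -7)
f(E, n) = (2 + n²)² (f(E, n) = (n² + 2)² = (2 + n²)²)
-5*R(12, 3) + f(5, 2) = -5*(-7) + (2 + 2²)² = 35 + (2 + 4)² = 35 + 6² = 35 + 36 = 71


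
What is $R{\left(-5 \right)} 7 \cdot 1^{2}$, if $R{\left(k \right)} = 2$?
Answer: $14$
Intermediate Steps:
$R{\left(-5 \right)} 7 \cdot 1^{2} = 2 \cdot 7 \cdot 1^{2} = 14 \cdot 1 = 14$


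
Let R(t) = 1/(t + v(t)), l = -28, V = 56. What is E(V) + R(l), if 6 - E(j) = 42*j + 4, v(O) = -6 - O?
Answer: -14101/6 ≈ -2350.2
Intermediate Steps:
R(t) = -⅙ (R(t) = 1/(t + (-6 - t)) = 1/(-6) = -⅙)
E(j) = 2 - 42*j (E(j) = 6 - (42*j + 4) = 6 - (4 + 42*j) = 6 + (-4 - 42*j) = 2 - 42*j)
E(V) + R(l) = (2 - 42*56) - ⅙ = (2 - 2352) - ⅙ = -2350 - ⅙ = -14101/6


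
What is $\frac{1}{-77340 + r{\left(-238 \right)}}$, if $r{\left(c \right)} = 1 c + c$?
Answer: $- \frac{1}{77816} \approx -1.2851 \cdot 10^{-5}$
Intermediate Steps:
$r{\left(c \right)} = 2 c$ ($r{\left(c \right)} = c + c = 2 c$)
$\frac{1}{-77340 + r{\left(-238 \right)}} = \frac{1}{-77340 + 2 \left(-238\right)} = \frac{1}{-77340 - 476} = \frac{1}{-77816} = - \frac{1}{77816}$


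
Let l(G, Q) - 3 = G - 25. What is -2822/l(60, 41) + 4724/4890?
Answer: -3405017/46455 ≈ -73.297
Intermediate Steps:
l(G, Q) = -22 + G (l(G, Q) = 3 + (G - 25) = 3 + (-25 + G) = -22 + G)
-2822/l(60, 41) + 4724/4890 = -2822/(-22 + 60) + 4724/4890 = -2822/38 + 4724*(1/4890) = -2822*1/38 + 2362/2445 = -1411/19 + 2362/2445 = -3405017/46455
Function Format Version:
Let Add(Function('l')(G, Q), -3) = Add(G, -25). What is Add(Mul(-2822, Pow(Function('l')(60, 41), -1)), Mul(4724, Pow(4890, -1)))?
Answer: Rational(-3405017, 46455) ≈ -73.297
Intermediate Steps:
Function('l')(G, Q) = Add(-22, G) (Function('l')(G, Q) = Add(3, Add(G, -25)) = Add(3, Add(-25, G)) = Add(-22, G))
Add(Mul(-2822, Pow(Function('l')(60, 41), -1)), Mul(4724, Pow(4890, -1))) = Add(Mul(-2822, Pow(Add(-22, 60), -1)), Mul(4724, Pow(4890, -1))) = Add(Mul(-2822, Pow(38, -1)), Mul(4724, Rational(1, 4890))) = Add(Mul(-2822, Rational(1, 38)), Rational(2362, 2445)) = Add(Rational(-1411, 19), Rational(2362, 2445)) = Rational(-3405017, 46455)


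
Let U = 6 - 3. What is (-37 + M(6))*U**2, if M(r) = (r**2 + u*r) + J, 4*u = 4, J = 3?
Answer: 72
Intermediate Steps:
U = 3
u = 1 (u = (1/4)*4 = 1)
M(r) = 3 + r + r**2 (M(r) = (r**2 + 1*r) + 3 = (r**2 + r) + 3 = (r + r**2) + 3 = 3 + r + r**2)
(-37 + M(6))*U**2 = (-37 + (3 + 6 + 6**2))*3**2 = (-37 + (3 + 6 + 36))*9 = (-37 + 45)*9 = 8*9 = 72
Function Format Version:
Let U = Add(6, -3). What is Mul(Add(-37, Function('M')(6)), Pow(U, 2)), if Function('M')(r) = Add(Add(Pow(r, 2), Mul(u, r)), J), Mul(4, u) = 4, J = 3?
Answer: 72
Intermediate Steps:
U = 3
u = 1 (u = Mul(Rational(1, 4), 4) = 1)
Function('M')(r) = Add(3, r, Pow(r, 2)) (Function('M')(r) = Add(Add(Pow(r, 2), Mul(1, r)), 3) = Add(Add(Pow(r, 2), r), 3) = Add(Add(r, Pow(r, 2)), 3) = Add(3, r, Pow(r, 2)))
Mul(Add(-37, Function('M')(6)), Pow(U, 2)) = Mul(Add(-37, Add(3, 6, Pow(6, 2))), Pow(3, 2)) = Mul(Add(-37, Add(3, 6, 36)), 9) = Mul(Add(-37, 45), 9) = Mul(8, 9) = 72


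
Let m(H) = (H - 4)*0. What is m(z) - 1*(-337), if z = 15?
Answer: 337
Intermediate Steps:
m(H) = 0 (m(H) = (-4 + H)*0 = 0)
m(z) - 1*(-337) = 0 - 1*(-337) = 0 + 337 = 337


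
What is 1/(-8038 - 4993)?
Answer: -1/13031 ≈ -7.6740e-5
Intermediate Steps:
1/(-8038 - 4993) = 1/(-13031) = -1/13031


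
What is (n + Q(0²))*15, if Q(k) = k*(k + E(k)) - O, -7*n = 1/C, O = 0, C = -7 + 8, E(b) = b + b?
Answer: -15/7 ≈ -2.1429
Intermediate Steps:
E(b) = 2*b
C = 1
n = -⅐ (n = -⅐/1 = -⅐*1 = -⅐ ≈ -0.14286)
Q(k) = 3*k² (Q(k) = k*(k + 2*k) - 1*0 = k*(3*k) + 0 = 3*k² + 0 = 3*k²)
(n + Q(0²))*15 = (-⅐ + 3*(0²)²)*15 = (-⅐ + 3*0²)*15 = (-⅐ + 3*0)*15 = (-⅐ + 0)*15 = -⅐*15 = -15/7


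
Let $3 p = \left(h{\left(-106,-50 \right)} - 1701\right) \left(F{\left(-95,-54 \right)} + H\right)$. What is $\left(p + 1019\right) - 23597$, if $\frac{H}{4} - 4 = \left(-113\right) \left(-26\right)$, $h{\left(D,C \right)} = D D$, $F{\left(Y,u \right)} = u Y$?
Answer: $\frac{161054696}{3} \approx 5.3685 \cdot 10^{7}$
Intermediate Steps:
$F{\left(Y,u \right)} = Y u$
$h{\left(D,C \right)} = D^{2}$
$H = 11768$ ($H = 16 + 4 \left(\left(-113\right) \left(-26\right)\right) = 16 + 4 \cdot 2938 = 16 + 11752 = 11768$)
$p = \frac{161122430}{3}$ ($p = \frac{\left(\left(-106\right)^{2} - 1701\right) \left(\left(-95\right) \left(-54\right) + 11768\right)}{3} = \frac{\left(11236 - 1701\right) \left(5130 + 11768\right)}{3} = \frac{9535 \cdot 16898}{3} = \frac{1}{3} \cdot 161122430 = \frac{161122430}{3} \approx 5.3707 \cdot 10^{7}$)
$\left(p + 1019\right) - 23597 = \left(\frac{161122430}{3} + 1019\right) - 23597 = \frac{161125487}{3} - 23597 = \frac{161054696}{3}$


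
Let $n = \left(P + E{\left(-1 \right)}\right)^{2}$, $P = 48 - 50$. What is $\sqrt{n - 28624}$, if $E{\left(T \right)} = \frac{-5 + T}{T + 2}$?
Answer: $4 i \sqrt{1785} \approx 169.0 i$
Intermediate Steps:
$E{\left(T \right)} = \frac{-5 + T}{2 + T}$
$P = -2$ ($P = 48 - 50 = -2$)
$n = 64$ ($n = \left(-2 + \frac{-5 - 1}{2 - 1}\right)^{2} = \left(-2 + 1^{-1} \left(-6\right)\right)^{2} = \left(-2 + 1 \left(-6\right)\right)^{2} = \left(-2 - 6\right)^{2} = \left(-8\right)^{2} = 64$)
$\sqrt{n - 28624} = \sqrt{64 - 28624} = \sqrt{-28560} = 4 i \sqrt{1785}$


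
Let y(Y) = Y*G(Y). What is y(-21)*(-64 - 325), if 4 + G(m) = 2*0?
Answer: -32676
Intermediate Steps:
G(m) = -4 (G(m) = -4 + 2*0 = -4 + 0 = -4)
y(Y) = -4*Y (y(Y) = Y*(-4) = -4*Y)
y(-21)*(-64 - 325) = (-4*(-21))*(-64 - 325) = 84*(-389) = -32676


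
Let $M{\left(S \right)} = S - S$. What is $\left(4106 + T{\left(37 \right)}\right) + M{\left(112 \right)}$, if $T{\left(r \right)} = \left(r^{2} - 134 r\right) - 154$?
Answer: $363$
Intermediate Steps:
$M{\left(S \right)} = 0$
$T{\left(r \right)} = -154 + r^{2} - 134 r$
$\left(4106 + T{\left(37 \right)}\right) + M{\left(112 \right)} = \left(4106 - \left(5112 - 1369\right)\right) + 0 = \left(4106 - 3743\right) + 0 = 363 + 0 = 363$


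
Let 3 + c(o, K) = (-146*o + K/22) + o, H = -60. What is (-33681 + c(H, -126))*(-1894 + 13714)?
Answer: -3249164340/11 ≈ -2.9538e+8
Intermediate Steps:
c(o, K) = -3 - 145*o + K/22 (c(o, K) = -3 + ((-146*o + K/22) + o) = -3 + (-145*o + K/22) = -3 - 145*o + K/22)
(-33681 + c(H, -126))*(-1894 + 13714) = (-33681 + (-3 - 145*(-60) + (1/22)*(-126)))*(-1894 + 13714) = (-33681 + (-3 + 8700 - 63/11))*11820 = (-33681 + 95604/11)*11820 = -274887/11*11820 = -3249164340/11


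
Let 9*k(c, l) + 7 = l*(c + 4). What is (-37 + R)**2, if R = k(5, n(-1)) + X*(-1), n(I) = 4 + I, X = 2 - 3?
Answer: 92416/81 ≈ 1140.9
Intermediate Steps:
X = -1
k(c, l) = -7/9 + l*(4 + c)/9 (k(c, l) = -7/9 + (l*(c + 4))/9 = -7/9 + (l*(4 + c))/9 = -7/9 + l*(4 + c)/9)
R = 29/9 (R = (-7/9 + 4*(4 - 1)/9 + (1/9)*5*(4 - 1)) - 1*(-1) = (-7/9 + (4/9)*3 + (1/9)*5*3) + 1 = (-7/9 + 4/3 + 5/3) + 1 = 20/9 + 1 = 29/9 ≈ 3.2222)
(-37 + R)**2 = (-37 + 29/9)**2 = (-304/9)**2 = 92416/81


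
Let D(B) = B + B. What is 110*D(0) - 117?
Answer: -117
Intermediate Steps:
D(B) = 2*B
110*D(0) - 117 = 110*(2*0) - 117 = 110*0 - 117 = 0 - 117 = -117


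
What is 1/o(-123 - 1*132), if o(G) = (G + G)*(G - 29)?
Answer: 1/144840 ≈ 6.9042e-6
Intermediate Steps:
o(G) = 2*G*(-29 + G) (o(G) = (2*G)*(-29 + G) = 2*G*(-29 + G))
1/o(-123 - 1*132) = 1/(2*(-123 - 1*132)*(-29 + (-123 - 1*132))) = 1/(2*(-123 - 132)*(-29 + (-123 - 132))) = 1/(2*(-255)*(-29 - 255)) = 1/(2*(-255)*(-284)) = 1/144840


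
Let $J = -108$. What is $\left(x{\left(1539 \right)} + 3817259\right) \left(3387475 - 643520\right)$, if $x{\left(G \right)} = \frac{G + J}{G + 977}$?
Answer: $\frac{26353561415671625}{2516} \approx 1.0474 \cdot 10^{13}$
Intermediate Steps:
$x{\left(G \right)} = \frac{-108 + G}{977 + G}$ ($x{\left(G \right)} = \frac{G - 108}{G + 977} = \frac{-108 + G}{977 + G}$)
$\left(x{\left(1539 \right)} + 3817259\right) \left(3387475 - 643520\right) = \left(\frac{-108 + 1539}{977 + 1539} + 3817259\right) \left(3387475 - 643520\right) = \left(\frac{1}{2516} \cdot 1431 + 3817259\right) 2743955 = \left(\frac{1431}{2516} + 3817259\right) 2743955 = \frac{9604225075}{2516} \cdot 2743955 = \frac{26353561415671625}{2516}$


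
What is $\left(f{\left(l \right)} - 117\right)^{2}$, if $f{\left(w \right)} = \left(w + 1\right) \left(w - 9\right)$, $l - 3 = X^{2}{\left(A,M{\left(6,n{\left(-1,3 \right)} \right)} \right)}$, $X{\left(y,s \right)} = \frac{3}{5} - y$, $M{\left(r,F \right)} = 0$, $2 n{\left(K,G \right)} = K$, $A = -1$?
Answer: $\frac{7608898441}{390625} \approx 19479.0$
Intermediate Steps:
$n{\left(K,G \right)} = \frac{K}{2}$
$X{\left(y,s \right)} = \frac{3}{5} - y$ ($X{\left(y,s \right)} = 3 \cdot \frac{1}{5} - y = \frac{3}{5} - y$)
$l = \frac{139}{25}$ ($l = 3 + \left(\frac{3}{5} - -1\right)^{2} = 3 + \left(\frac{3}{5} + 1\right)^{2} = 3 + \left(\frac{8}{5}\right)^{2} = 3 + \frac{64}{25} = \frac{139}{25} \approx 5.56$)
$f{\left(w \right)} = \left(1 + w\right) \left(-9 + w\right)$
$\left(f{\left(l \right)} - 117\right)^{2} = \left(\left(-9 + \left(\frac{139}{25}\right)^{2} - \frac{1112}{25}\right) - 117\right)^{2} = \left(\left(-9 + \frac{19321}{625} - \frac{1112}{25}\right) - 117\right)^{2} = \left(- \frac{14104}{625} - 117\right)^{2} = \left(- \frac{87229}{625}\right)^{2} = \frac{7608898441}{390625}$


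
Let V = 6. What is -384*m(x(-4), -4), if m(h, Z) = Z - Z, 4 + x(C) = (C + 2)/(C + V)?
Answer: 0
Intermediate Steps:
x(C) = -4 + (2 + C)/(6 + C) (x(C) = -4 + (C + 2)/(C + 6) = -4 + (2 + C)/(6 + C))
m(h, Z) = 0
-384*m(x(-4), -4) = -384*0 = 0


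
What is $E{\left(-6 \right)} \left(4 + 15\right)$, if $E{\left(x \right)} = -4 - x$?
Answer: $38$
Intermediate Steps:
$E{\left(-6 \right)} \left(4 + 15\right) = \left(-4 - -6\right) \left(4 + 15\right) = \left(-4 + 6\right) 19 = 2 \cdot 19 = 38$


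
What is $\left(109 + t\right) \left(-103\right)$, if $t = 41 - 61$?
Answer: $-9167$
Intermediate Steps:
$t = -20$
$\left(109 + t\right) \left(-103\right) = \left(109 - 20\right) \left(-103\right) = 89 \left(-103\right) = -9167$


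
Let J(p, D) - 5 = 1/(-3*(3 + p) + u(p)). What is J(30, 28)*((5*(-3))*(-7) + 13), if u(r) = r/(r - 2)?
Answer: 807238/1371 ≈ 588.79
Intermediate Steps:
u(r) = r/(-2 + r)
J(p, D) = 5 + 1/(-9 - 3*p + p/(-2 + p)) (J(p, D) = 5 + 1/(-3*(3 + p) + p/(-2 + p)) = 5 + 1/((-9 - 3*p) + p/(-2 + p)) = 5 + 1/(-9 - 3*p + p/(-2 + p)))
J(30, 28)*((5*(-3))*(-7) + 13) = ((-88 + 9*30 + 15*30²)/(-18 + 2*30 + 3*30²))*((5*(-3))*(-7) + 13) = ((-88 + 270 + 15*900)/(-18 + 60 + 3*900))*(-15*(-7) + 13) = ((-88 + 270 + 13500)/(-18 + 60 + 2700))*(105 + 13) = (13682/2742)*118 = ((1/2742)*13682)*118 = (6841/1371)*118 = 807238/1371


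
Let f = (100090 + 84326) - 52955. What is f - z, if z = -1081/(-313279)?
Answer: 41183969538/313279 ≈ 1.3146e+5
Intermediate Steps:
z = 1081/313279 (z = -1081*(-1/313279) = 1081/313279 ≈ 0.0034506)
f = 131461 (f = 184416 - 52955 = 131461)
f - z = 131461 - 1*1081/313279 = 131461 - 1081/313279 = 41183969538/313279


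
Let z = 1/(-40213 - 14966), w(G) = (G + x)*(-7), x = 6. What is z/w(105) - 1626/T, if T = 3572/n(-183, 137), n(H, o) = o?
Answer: -4775358236837/76573112238 ≈ -62.363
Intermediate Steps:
w(G) = -42 - 7*G (w(G) = (G + 6)*(-7) = (6 + G)*(-7) = -42 - 7*G)
z = -1/55179 (z = 1/(-55179) = -1/55179 ≈ -1.8123e-5)
T = 3572/137 ≈ 26.073
z/w(105) - 1626/T = -1/(55179*(-42 - 7*105)) - 1626/3572/137 = -1/(55179*(-42 - 735)) - 1626*137/3572 = -1/55179/(-777) - 111381/1786 = -1/55179*(-1/777) - 111381/1786 = 1/42874083 - 111381/1786 = -4775358236837/76573112238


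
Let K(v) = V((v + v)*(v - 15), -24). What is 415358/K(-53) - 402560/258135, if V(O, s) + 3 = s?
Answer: -7148620430/464643 ≈ -15385.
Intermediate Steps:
V(O, s) = -3 + s
K(v) = -27 (K(v) = -3 - 24 = -27)
415358/K(-53) - 402560/258135 = 415358/(-27) - 402560/258135 = 415358*(-1/27) - 402560*1/258135 = -415358/27 - 80512/51627 = -7148620430/464643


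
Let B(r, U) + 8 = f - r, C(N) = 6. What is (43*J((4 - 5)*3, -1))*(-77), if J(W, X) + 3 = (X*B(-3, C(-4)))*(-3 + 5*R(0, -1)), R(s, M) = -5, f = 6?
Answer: -82775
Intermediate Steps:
B(r, U) = -2 - r (B(r, U) = -8 + (6 - r) = -2 - r)
J(W, X) = -3 - 28*X (J(W, X) = -3 + (X*(-2 - 1*(-3)))*(-3 + 5*(-5)) = -3 + (X*(-2 + 3))*(-3 - 25) = -3 + (X*1)*(-28) = -3 + X*(-28) = -3 - 28*X)
(43*J((4 - 5)*3, -1))*(-77) = (43*(-3 - 28*(-1)))*(-77) = (43*(-3 + 28))*(-77) = (43*25)*(-77) = 1075*(-77) = -82775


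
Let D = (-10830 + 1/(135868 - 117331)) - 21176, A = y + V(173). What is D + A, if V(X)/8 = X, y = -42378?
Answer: -1353200999/18537 ≈ -73000.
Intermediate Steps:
V(X) = 8*X
A = -40994 (A = -42378 + 8*173 = -42378 + 1384 = -40994)
D = -593295221/18537 (D = (-10830 + 1/18537) - 21176 = -200755709/18537 - 21176 = -593295221/18537 ≈ -32006.)
D + A = -593295221/18537 - 40994 = -1353200999/18537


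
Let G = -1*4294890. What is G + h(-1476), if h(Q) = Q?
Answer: -4296366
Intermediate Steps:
G = -4294890
G + h(-1476) = -4294890 - 1476 = -4296366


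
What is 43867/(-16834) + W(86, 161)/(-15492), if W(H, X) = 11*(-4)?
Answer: -169711717/65198082 ≈ -2.6030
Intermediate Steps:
W(H, X) = -44
43867/(-16834) + W(86, 161)/(-15492) = 43867/(-16834) - 44/(-15492) = 43867*(-1/16834) - 44*(-1/15492) = -43867/16834 + 11/3873 = -169711717/65198082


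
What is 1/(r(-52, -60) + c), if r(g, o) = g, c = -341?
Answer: -1/393 ≈ -0.0025445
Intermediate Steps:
1/(r(-52, -60) + c) = 1/(-52 - 341) = 1/(-393) = -1/393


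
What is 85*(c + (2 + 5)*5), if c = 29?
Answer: 5440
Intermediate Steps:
85*(c + (2 + 5)*5) = 85*(29 + (2 + 5)*5) = 85*(29 + 7*5) = 85*(29 + 35) = 85*64 = 5440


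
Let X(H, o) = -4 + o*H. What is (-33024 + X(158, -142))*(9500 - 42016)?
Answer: 1803467424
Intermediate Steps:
X(H, o) = -4 + H*o
(-33024 + X(158, -142))*(9500 - 42016) = (-33024 + (-4 + 158*(-142)))*(9500 - 42016) = (-33024 + (-4 - 22436))*(-32516) = (-33024 - 22440)*(-32516) = -55464*(-32516) = 1803467424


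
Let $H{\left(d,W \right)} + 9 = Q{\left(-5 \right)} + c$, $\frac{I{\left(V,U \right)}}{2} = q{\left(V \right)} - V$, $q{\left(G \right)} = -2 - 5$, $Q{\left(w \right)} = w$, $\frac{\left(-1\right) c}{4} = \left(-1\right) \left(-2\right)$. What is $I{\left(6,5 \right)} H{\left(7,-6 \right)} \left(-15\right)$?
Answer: $-8580$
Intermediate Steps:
$c = -8$ ($c = - 4 \left(\left(-1\right) \left(-2\right)\right) = \left(-4\right) 2 = -8$)
$q{\left(G \right)} = -7$ ($q{\left(G \right)} = -2 - 5 = -7$)
$I{\left(V,U \right)} = -14 - 2 V$ ($I{\left(V,U \right)} = 2 \left(-7 - V\right) = -14 - 2 V$)
$H{\left(d,W \right)} = -22$ ($H{\left(d,W \right)} = -9 - 13 = -22$)
$I{\left(6,5 \right)} H{\left(7,-6 \right)} \left(-15\right) = \left(-14 - 12\right) \left(-22\right) \left(-15\right) = \left(-26\right) \left(-22\right) \left(-15\right) = 572 \left(-15\right) = -8580$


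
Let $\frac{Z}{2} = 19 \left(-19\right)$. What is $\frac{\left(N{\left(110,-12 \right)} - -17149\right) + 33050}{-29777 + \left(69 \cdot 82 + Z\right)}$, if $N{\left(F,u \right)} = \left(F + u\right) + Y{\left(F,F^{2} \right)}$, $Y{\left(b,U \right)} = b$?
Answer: $- \frac{50407}{24841} \approx -2.0292$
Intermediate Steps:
$N{\left(F,u \right)} = u + 2 F$ ($N{\left(F,u \right)} = \left(F + u\right) + F = u + 2 F$)
$Z = -722$ ($Z = 2 \cdot 19 \left(-19\right) = 2 \left(-361\right) = -722$)
$\frac{\left(N{\left(110,-12 \right)} - -17149\right) + 33050}{-29777 + \left(69 \cdot 82 + Z\right)} = \frac{\left(\left(-12 + 2 \cdot 110\right) - -17149\right) + 33050}{-29777 + \left(69 \cdot 82 - 722\right)} = \frac{\left(\left(-12 + 220\right) + 17149\right) + 33050}{-29777 + \left(5658 - 722\right)} = \frac{\left(208 + 17149\right) + 33050}{-29777 + 4936} = \frac{17357 + 33050}{-24841} = 50407 \left(- \frac{1}{24841}\right) = - \frac{50407}{24841}$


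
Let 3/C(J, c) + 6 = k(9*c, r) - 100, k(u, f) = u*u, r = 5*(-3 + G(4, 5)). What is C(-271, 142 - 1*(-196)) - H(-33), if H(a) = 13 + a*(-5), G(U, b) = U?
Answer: -1647151121/9253658 ≈ -178.00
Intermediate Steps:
H(a) = 13 - 5*a
r = 5 (r = 5*(-3 + 4) = 5*1 = 5)
k(u, f) = u**2
C(J, c) = 3/(-106 + 81*c**2) (C(J, c) = 3/(-6 + ((9*c)**2 - 100)) = 3/(-6 + (81*c**2 - 100)) = 3/(-6 + (-100 + 81*c**2)) = 3/(-106 + 81*c**2))
C(-271, 142 - 1*(-196)) - H(-33) = 3/(-106 + 81*(142 - 1*(-196))**2) - (13 - 5*(-33)) = 3/(-106 + 81*(142 + 196)**2) - (13 + 165) = 3/(-106 + 81*338**2) - 1*178 = 3/(-106 + 81*114244) - 178 = 3/(-106 + 9253764) - 178 = 3/9253658 - 178 = -1647151121/9253658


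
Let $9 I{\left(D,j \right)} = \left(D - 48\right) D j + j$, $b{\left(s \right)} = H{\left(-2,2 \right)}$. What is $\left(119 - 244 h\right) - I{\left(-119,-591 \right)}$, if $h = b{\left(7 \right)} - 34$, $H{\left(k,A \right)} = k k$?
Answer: $\frac{3937495}{3} \approx 1.3125 \cdot 10^{6}$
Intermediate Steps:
$H{\left(k,A \right)} = k^{2}$
$b{\left(s \right)} = 4$ ($b{\left(s \right)} = \left(-2\right)^{2} = 4$)
$h = -30$ ($h = 4 - 34 = -30$)
$I{\left(D,j \right)} = \frac{j}{9} + \frac{D j \left(-48 + D\right)}{9}$ ($I{\left(D,j \right)} = \frac{\left(D - 48\right) D j + j}{9} = \frac{\left(-48 + D\right) D j + j}{9} = \frac{D \left(-48 + D\right) j + j}{9} = \frac{D j \left(-48 + D\right) + j}{9} = \frac{j + D j \left(-48 + D\right)}{9} = \frac{j}{9} + \frac{D j \left(-48 + D\right)}{9}$)
$\left(119 - 244 h\right) - I{\left(-119,-591 \right)} = \left(119 - -7320\right) - \frac{1}{9} \left(-591\right) \left(1 + \left(-119\right)^{2} - -5712\right) = \left(119 + 7320\right) - \frac{1}{9} \left(-591\right) \left(1 + 14161 + 5712\right) = 7439 - \frac{1}{9} \left(-591\right) 19874 = 7439 - - \frac{3915178}{3} = 7439 + \frac{3915178}{3} = \frac{3937495}{3}$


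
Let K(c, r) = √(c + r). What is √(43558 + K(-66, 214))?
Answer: √(43558 + 2*√37) ≈ 208.73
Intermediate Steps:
√(43558 + K(-66, 214)) = √(43558 + √(-66 + 214)) = √(43558 + √148) = √(43558 + 2*√37)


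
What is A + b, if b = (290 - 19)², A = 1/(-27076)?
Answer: 1988488515/27076 ≈ 73441.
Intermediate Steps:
A = -1/27076 ≈ -3.6933e-5
b = 73441 (b = 271² = 73441)
A + b = -1/27076 + 73441 = 1988488515/27076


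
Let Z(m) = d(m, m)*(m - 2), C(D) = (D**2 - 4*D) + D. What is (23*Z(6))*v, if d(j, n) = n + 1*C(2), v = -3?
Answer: -1104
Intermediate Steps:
C(D) = D**2 - 3*D
d(j, n) = -2 + n (d(j, n) = n + 1*(2*(-3 + 2)) = n + 1*(2*(-1)) = n + 1*(-2) = n - 2 = -2 + n)
Z(m) = (-2 + m)**2 (Z(m) = (-2 + m)*(m - 2) = (-2 + m)*(-2 + m) = (-2 + m)**2)
(23*Z(6))*v = (23*(-2 + 6)**2)*(-3) = (23*4**2)*(-3) = (23*16)*(-3) = 368*(-3) = -1104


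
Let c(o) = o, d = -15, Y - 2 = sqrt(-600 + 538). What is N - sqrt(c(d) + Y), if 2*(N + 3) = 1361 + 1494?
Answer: 2849/2 - sqrt(-13 + I*sqrt(62)) ≈ 1423.5 - 3.7549*I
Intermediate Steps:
N = 2849/2 (N = -3 + (1361 + 1494)/2 = -3 + (1/2)*2855 = -3 + 2855/2 = 2849/2 ≈ 1424.5)
Y = 2 + I*sqrt(62) (Y = 2 + sqrt(-600 + 538) = 2 + sqrt(-62) = 2 + I*sqrt(62) ≈ 2.0 + 7.874*I)
N - sqrt(c(d) + Y) = 2849/2 - sqrt(-15 + (2 + I*sqrt(62))) = 2849/2 - sqrt(-13 + I*sqrt(62))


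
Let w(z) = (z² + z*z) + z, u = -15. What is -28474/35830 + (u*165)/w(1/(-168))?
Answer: 625719606329/1486945 ≈ 4.2081e+5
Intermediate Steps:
w(z) = z + 2*z² (w(z) = (z² + z²) + z = 2*z² + z = z + 2*z²)
-28474/35830 + (u*165)/w(1/(-168)) = -28474/35830 + (-15*165)/(((1 + 2/(-168))/(-168))) = -28474*1/35830 - 2475*(-168/(1 + 2*(-1/168))) = -14237/17915 - 2475*(-168/(1 - 1/84)) = -14237/17915 - 2475/((-1/168*83/84)) = -14237/17915 - 2475/(-83/14112) = -14237/17915 - 2475*(-14112/83) = -14237/17915 + 34927200/83 = 625719606329/1486945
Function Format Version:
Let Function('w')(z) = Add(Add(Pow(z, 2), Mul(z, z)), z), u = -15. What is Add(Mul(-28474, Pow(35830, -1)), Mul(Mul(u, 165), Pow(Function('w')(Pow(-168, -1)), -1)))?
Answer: Rational(625719606329, 1486945) ≈ 4.2081e+5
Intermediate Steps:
Function('w')(z) = Add(z, Mul(2, Pow(z, 2))) (Function('w')(z) = Add(Add(Pow(z, 2), Pow(z, 2)), z) = Add(Mul(2, Pow(z, 2)), z) = Add(z, Mul(2, Pow(z, 2))))
Add(Mul(-28474, Pow(35830, -1)), Mul(Mul(u, 165), Pow(Function('w')(Pow(-168, -1)), -1))) = Add(Mul(-28474, Pow(35830, -1)), Mul(Mul(-15, 165), Pow(Mul(Pow(-168, -1), Add(1, Mul(2, Pow(-168, -1)))), -1))) = Add(Mul(-28474, Rational(1, 35830)), Mul(-2475, Pow(Mul(Rational(-1, 168), Add(1, Mul(2, Rational(-1, 168)))), -1))) = Add(Rational(-14237, 17915), Mul(-2475, Pow(Mul(Rational(-1, 168), Add(1, Rational(-1, 84))), -1))) = Add(Rational(-14237, 17915), Mul(-2475, Pow(Mul(Rational(-1, 168), Rational(83, 84)), -1))) = Add(Rational(-14237, 17915), Mul(-2475, Pow(Rational(-83, 14112), -1))) = Add(Rational(-14237, 17915), Mul(-2475, Rational(-14112, 83))) = Add(Rational(-14237, 17915), Rational(34927200, 83)) = Rational(625719606329, 1486945)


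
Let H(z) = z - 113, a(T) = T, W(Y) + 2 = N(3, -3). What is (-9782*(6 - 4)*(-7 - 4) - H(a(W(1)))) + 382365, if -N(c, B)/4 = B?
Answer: 597672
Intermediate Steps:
N(c, B) = -4*B
W(Y) = 10 (W(Y) = -2 - 4*(-3) = -2 + 12 = 10)
H(z) = -113 + z
(-9782*(6 - 4)*(-7 - 4) - H(a(W(1)))) + 382365 = (-9782*(6 - 4)*(-7 - 4) - (-113 + 10)) + 382365 = (-19564*(-11) - 1*(-103)) + 382365 = (-9782*(-22) + 103) + 382365 = (215204 + 103) + 382365 = 215307 + 382365 = 597672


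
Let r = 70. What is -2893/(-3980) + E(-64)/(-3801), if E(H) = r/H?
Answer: 12572167/17289120 ≈ 0.72717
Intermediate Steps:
E(H) = 70/H
-2893/(-3980) + E(-64)/(-3801) = -2893/(-3980) + (70/(-64))/(-3801) = -2893*(-1/3980) + (70*(-1/64))*(-1/3801) = 2893/3980 - 35/32*(-1/3801) = 2893/3980 + 5/17376 = 12572167/17289120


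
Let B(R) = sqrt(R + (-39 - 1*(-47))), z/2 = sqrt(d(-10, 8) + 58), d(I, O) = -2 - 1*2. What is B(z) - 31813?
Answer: -31813 + sqrt(8 + 6*sqrt(6)) ≈ -31808.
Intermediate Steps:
d(I, O) = -4 (d(I, O) = -2 - 2 = -4)
z = 6*sqrt(6) (z = 2*sqrt(-4 + 58) = 2*sqrt(54) = 2*(3*sqrt(6)) = 6*sqrt(6) ≈ 14.697)
B(R) = sqrt(8 + R) (B(R) = sqrt(R + (-39 + 47)) = sqrt(R + 8) = sqrt(8 + R))
B(z) - 31813 = sqrt(8 + 6*sqrt(6)) - 31813 = -31813 + sqrt(8 + 6*sqrt(6))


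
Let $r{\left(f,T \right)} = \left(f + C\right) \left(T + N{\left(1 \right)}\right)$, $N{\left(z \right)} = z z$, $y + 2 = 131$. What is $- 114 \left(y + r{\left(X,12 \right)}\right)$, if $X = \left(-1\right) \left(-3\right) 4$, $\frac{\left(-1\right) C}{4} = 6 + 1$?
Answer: $9006$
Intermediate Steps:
$y = 129$ ($y = -2 + 131 = 129$)
$C = -28$ ($C = - 4 \left(6 + 1\right) = \left(-4\right) 7 = -28$)
$N{\left(z \right)} = z^{2}$
$X = 12$ ($X = 3 \cdot 4 = 12$)
$r{\left(f,T \right)} = \left(1 + T\right) \left(-28 + f\right)$ ($r{\left(f,T \right)} = \left(f - 28\right) \left(T + 1^{2}\right) = \left(-28 + f\right) \left(T + 1\right) = \left(-28 + f\right) \left(1 + T\right) = \left(1 + T\right) \left(-28 + f\right)$)
$- 114 \left(y + r{\left(X,12 \right)}\right) = - 114 \left(129 + \left(-28 + 12 - 336 + 12 \cdot 12\right)\right) = - 114 \left(129 + \left(-28 + 12 - 336 + 144\right)\right) = - 114 \left(129 - 208\right) = \left(-114\right) \left(-79\right) = 9006$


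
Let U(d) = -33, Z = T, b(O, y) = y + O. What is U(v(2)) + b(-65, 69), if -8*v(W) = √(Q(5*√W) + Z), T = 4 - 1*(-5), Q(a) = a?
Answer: -29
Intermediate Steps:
T = 9 (T = 4 + 5 = 9)
b(O, y) = O + y
Z = 9
v(W) = -√(9 + 5*√W)/8 (v(W) = -√(5*√W + 9)/8 = -√(9 + 5*√W)/8)
U(v(2)) + b(-65, 69) = -33 + (-65 + 69) = -33 + 4 = -29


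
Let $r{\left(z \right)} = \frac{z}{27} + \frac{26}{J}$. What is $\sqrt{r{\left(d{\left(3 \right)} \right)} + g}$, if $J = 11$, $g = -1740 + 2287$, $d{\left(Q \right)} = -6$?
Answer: $\frac{\sqrt{598015}}{33} \approx 23.434$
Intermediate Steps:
$g = 547$
$r{\left(z \right)} = \frac{26}{11} + \frac{z}{27}$ ($r{\left(z \right)} = \frac{z}{27} + \frac{26}{11} = \frac{26}{11} + \frac{z}{27}$)
$\sqrt{r{\left(d{\left(3 \right)} \right)} + g} = \sqrt{\left(\frac{26}{11} + \frac{1}{27} \left(-6\right)\right) + 547} = \sqrt{\left(\frac{26}{11} - \frac{2}{9}\right) + 547} = \sqrt{\frac{212}{99} + 547} = \sqrt{\frac{54365}{99}} = \frac{\sqrt{598015}}{33}$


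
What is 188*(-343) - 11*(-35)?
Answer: -64099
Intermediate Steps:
188*(-343) - 11*(-35) = -64484 + 385 = -64099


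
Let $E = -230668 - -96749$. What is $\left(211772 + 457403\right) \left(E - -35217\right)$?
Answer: $-66048910850$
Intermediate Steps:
$E = -133919$ ($E = -230668 + 96749 = -133919$)
$\left(211772 + 457403\right) \left(E - -35217\right) = \left(211772 + 457403\right) \left(-133919 - -35217\right) = 669175 \left(-133919 + \left(35400 - 183\right)\right) = 669175 \left(-133919 + 35217\right) = 669175 \left(-98702\right) = -66048910850$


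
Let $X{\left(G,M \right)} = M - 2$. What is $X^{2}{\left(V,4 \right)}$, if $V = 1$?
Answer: $4$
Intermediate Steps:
$X{\left(G,M \right)} = -2 + M$
$X^{2}{\left(V,4 \right)} = \left(-2 + 4\right)^{2} = 2^{2} = 4$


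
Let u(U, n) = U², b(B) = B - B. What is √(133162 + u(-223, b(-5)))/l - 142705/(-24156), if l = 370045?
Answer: 142705/24156 + √182891/370045 ≈ 5.9088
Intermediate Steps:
b(B) = 0
√(133162 + u(-223, b(-5)))/l - 142705/(-24156) = √(133162 + (-223)²)/370045 - 142705/(-24156) = √(133162 + 49729)*(1/370045) - 142705*(-1/24156) = √182891*(1/370045) + 142705/24156 = √182891/370045 + 142705/24156 = 142705/24156 + √182891/370045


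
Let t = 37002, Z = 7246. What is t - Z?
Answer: 29756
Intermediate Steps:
t - Z = 37002 - 1*7246 = 37002 - 7246 = 29756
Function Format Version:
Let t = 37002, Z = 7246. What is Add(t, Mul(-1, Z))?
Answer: 29756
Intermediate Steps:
Add(t, Mul(-1, Z)) = Add(37002, Mul(-1, 7246)) = Add(37002, -7246) = 29756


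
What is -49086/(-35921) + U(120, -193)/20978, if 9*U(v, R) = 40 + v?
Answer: 272743598/199469313 ≈ 1.3673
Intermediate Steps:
U(v, R) = 40/9 + v/9 (U(v, R) = (40 + v)/9 = 40/9 + v/9)
-49086/(-35921) + U(120, -193)/20978 = -49086/(-35921) + (40/9 + (⅑)*120)/20978 = -49086*(-1/35921) + (40/9 + 40/3)*(1/20978) = 49086/35921 + (160/9)*(1/20978) = 49086/35921 + 80/94401 = 272743598/199469313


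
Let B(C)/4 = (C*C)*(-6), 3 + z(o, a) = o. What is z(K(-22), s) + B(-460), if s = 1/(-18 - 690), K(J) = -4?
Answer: -5078407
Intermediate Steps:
s = -1/708 (s = 1/(-708) = -1/708 ≈ -0.0014124)
z(o, a) = -3 + o
B(C) = -24*C² (B(C) = 4*((C*C)*(-6)) = 4*(C²*(-6)) = 4*(-6*C²) = -24*C²)
z(K(-22), s) + B(-460) = (-3 - 4) - 24*(-460)² = -7 - 24*211600 = -7 - 5078400 = -5078407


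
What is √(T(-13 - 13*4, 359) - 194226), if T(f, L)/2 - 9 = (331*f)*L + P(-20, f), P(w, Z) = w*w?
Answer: I*√15641178 ≈ 3954.9*I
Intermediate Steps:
P(w, Z) = w²
T(f, L) = 818 + 662*L*f (T(f, L) = 18 + 2*((331*f)*L + (-20)²) = 18 + 2*(331*L*f + 400) = 18 + 2*(400 + 331*L*f) = 18 + (800 + 662*L*f) = 818 + 662*L*f)
√(T(-13 - 13*4, 359) - 194226) = √((818 + 662*359*(-13 - 13*4)) - 194226) = √((818 + 662*359*(-13 - 52)) - 194226) = √((818 + 662*359*(-65)) - 194226) = √((818 - 15447770) - 194226) = √(-15446952 - 194226) = √(-15641178) = I*√15641178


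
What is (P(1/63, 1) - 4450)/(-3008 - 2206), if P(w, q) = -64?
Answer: 2257/2607 ≈ 0.86575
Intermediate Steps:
(P(1/63, 1) - 4450)/(-3008 - 2206) = (-64 - 4450)/(-3008 - 2206) = -4514/(-5214) = -4514*(-1/5214) = 2257/2607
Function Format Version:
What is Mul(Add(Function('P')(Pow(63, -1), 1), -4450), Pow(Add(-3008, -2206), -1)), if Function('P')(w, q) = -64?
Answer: Rational(2257, 2607) ≈ 0.86575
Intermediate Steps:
Mul(Add(Function('P')(Pow(63, -1), 1), -4450), Pow(Add(-3008, -2206), -1)) = Mul(Add(-64, -4450), Pow(Add(-3008, -2206), -1)) = Mul(-4514, Pow(-5214, -1)) = Mul(-4514, Rational(-1, 5214)) = Rational(2257, 2607)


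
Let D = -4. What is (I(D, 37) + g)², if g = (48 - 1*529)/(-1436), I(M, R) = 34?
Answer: 2430983025/2062096 ≈ 1178.9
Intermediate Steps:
g = 481/1436 (g = (48 - 529)*(-1/1436) = -481*(-1/1436) = 481/1436 ≈ 0.33496)
(I(D, 37) + g)² = (34 + 481/1436)² = (49305/1436)² = 2430983025/2062096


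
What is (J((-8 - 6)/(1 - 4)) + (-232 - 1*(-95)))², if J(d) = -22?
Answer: 25281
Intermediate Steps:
(J((-8 - 6)/(1 - 4)) + (-232 - 1*(-95)))² = (-22 + (-232 - 1*(-95)))² = (-22 + (-232 + 95))² = (-22 - 137)² = (-159)² = 25281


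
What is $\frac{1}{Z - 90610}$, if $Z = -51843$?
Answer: $- \frac{1}{142453} \approx -7.0199 \cdot 10^{-6}$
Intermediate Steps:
$\frac{1}{Z - 90610} = \frac{1}{-51843 - 90610} = \frac{1}{-142453} = - \frac{1}{142453}$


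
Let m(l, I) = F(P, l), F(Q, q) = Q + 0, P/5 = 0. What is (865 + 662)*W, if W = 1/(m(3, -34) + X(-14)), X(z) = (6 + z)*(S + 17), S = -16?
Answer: -1527/8 ≈ -190.88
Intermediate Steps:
P = 0 (P = 5*0 = 0)
F(Q, q) = Q
m(l, I) = 0
X(z) = 6 + z (X(z) = (6 + z)*(-16 + 17) = (6 + z)*1 = 6 + z)
W = -⅛ (W = 1/(0 + (6 - 14)) = 1/(0 - 8) = 1/(-8) = -⅛ ≈ -0.12500)
(865 + 662)*W = (865 + 662)*(-⅛) = 1527*(-⅛) = -1527/8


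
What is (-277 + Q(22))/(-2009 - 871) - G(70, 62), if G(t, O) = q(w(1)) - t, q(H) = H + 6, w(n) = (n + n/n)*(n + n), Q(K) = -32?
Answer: 57703/960 ≈ 60.107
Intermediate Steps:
w(n) = 2*n*(1 + n) (w(n) = (n + 1)*(2*n) = (1 + n)*(2*n) = 2*n*(1 + n))
q(H) = 6 + H
G(t, O) = 10 - t (G(t, O) = (6 + 2*1*(1 + 1)) - t = (6 + 2*1*2) - t = (6 + 4) - t = 10 - t)
(-277 + Q(22))/(-2009 - 871) - G(70, 62) = (-277 - 32)/(-2009 - 871) - (10 - 1*70) = -309/(-2880) - (10 - 70) = -309*(-1/2880) - 1*(-60) = 103/960 + 60 = 57703/960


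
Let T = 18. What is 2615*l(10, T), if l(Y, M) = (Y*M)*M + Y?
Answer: 8498750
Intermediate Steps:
l(Y, M) = Y + Y*M² (l(Y, M) = (M*Y)*M + Y = Y*M² + Y = Y + Y*M²)
2615*l(10, T) = 2615*(10*(1 + 18²)) = 2615*(10*(1 + 324)) = 2615*(10*325) = 2615*3250 = 8498750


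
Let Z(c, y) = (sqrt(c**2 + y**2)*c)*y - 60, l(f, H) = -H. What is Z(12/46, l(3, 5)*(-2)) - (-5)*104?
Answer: 460 + 120*sqrt(13234)/529 ≈ 486.10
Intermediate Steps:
Z(c, y) = -60 + c*y*sqrt(c**2 + y**2) (Z(c, y) = (c*sqrt(c**2 + y**2))*y - 60 = c*y*sqrt(c**2 + y**2) - 60 = -60 + c*y*sqrt(c**2 + y**2))
Z(12/46, l(3, 5)*(-2)) - (-5)*104 = (-60 + (12/46)*(-1*5*(-2))*sqrt((12/46)**2 + (-1*5*(-2))**2)) - (-5)*104 = (-60 + (12*(1/46))*(-5*(-2))*sqrt((12*(1/46))**2 + (-5*(-2))**2)) - 1*(-520) = (-60 + (6/23)*10*sqrt((6/23)**2 + 10**2)) + 520 = (-60 + (6/23)*10*sqrt(36/529 + 100)) + 520 = (-60 + (6/23)*10*sqrt(52936/529)) + 520 = (-60 + (6/23)*10*(2*sqrt(13234)/23)) + 520 = (-60 + 120*sqrt(13234)/529) + 520 = 460 + 120*sqrt(13234)/529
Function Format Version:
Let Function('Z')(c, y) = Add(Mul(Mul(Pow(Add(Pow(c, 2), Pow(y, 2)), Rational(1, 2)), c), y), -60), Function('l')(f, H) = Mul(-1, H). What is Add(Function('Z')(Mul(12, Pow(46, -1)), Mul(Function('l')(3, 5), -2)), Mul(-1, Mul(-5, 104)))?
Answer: Add(460, Mul(Rational(120, 529), Pow(13234, Rational(1, 2)))) ≈ 486.10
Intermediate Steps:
Function('Z')(c, y) = Add(-60, Mul(c, y, Pow(Add(Pow(c, 2), Pow(y, 2)), Rational(1, 2)))) (Function('Z')(c, y) = Add(Mul(Mul(c, Pow(Add(Pow(c, 2), Pow(y, 2)), Rational(1, 2))), y), -60) = Add(Mul(c, y, Pow(Add(Pow(c, 2), Pow(y, 2)), Rational(1, 2))), -60) = Add(-60, Mul(c, y, Pow(Add(Pow(c, 2), Pow(y, 2)), Rational(1, 2)))))
Add(Function('Z')(Mul(12, Pow(46, -1)), Mul(Function('l')(3, 5), -2)), Mul(-1, Mul(-5, 104))) = Add(Add(-60, Mul(Mul(12, Pow(46, -1)), Mul(Mul(-1, 5), -2), Pow(Add(Pow(Mul(12, Pow(46, -1)), 2), Pow(Mul(Mul(-1, 5), -2), 2)), Rational(1, 2)))), Mul(-1, Mul(-5, 104))) = Add(Add(-60, Mul(Mul(12, Rational(1, 46)), Mul(-5, -2), Pow(Add(Pow(Mul(12, Rational(1, 46)), 2), Pow(Mul(-5, -2), 2)), Rational(1, 2)))), Mul(-1, -520)) = Add(Add(-60, Mul(Rational(6, 23), 10, Pow(Add(Pow(Rational(6, 23), 2), Pow(10, 2)), Rational(1, 2)))), 520) = Add(Add(-60, Mul(Rational(6, 23), 10, Pow(Add(Rational(36, 529), 100), Rational(1, 2)))), 520) = Add(Add(-60, Mul(Rational(6, 23), 10, Pow(Rational(52936, 529), Rational(1, 2)))), 520) = Add(Add(-60, Mul(Rational(6, 23), 10, Mul(Rational(2, 23), Pow(13234, Rational(1, 2))))), 520) = Add(Add(-60, Mul(Rational(120, 529), Pow(13234, Rational(1, 2)))), 520) = Add(460, Mul(Rational(120, 529), Pow(13234, Rational(1, 2))))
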